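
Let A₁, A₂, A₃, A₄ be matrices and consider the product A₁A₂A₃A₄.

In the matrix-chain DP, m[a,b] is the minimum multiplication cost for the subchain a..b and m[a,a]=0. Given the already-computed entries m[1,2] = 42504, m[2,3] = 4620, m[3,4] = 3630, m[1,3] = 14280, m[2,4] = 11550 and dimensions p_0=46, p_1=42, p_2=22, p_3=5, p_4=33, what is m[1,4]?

m[1,4] = min over k∈[1,3] of m[1,k]+m[k+1,4]+p_{0}·p_k·p_{4}.
k=1: 0 + 11550 + 46·42·33 = 75306; k=2: 42504 + 3630 + 46·22·33 = 79530; k=3: 14280 + 0 + 46·5·33 = 21870.
Minimum: 21870 at k=3.

21870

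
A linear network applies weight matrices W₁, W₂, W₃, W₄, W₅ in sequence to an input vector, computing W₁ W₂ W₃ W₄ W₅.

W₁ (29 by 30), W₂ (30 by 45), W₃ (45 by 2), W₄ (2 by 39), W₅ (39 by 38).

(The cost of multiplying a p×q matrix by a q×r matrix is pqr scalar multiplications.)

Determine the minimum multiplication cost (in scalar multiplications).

Adjacent pairs: W₁W₂ = 29·30·45 = 39150; W₂W₃ = 30·45·2 = 2700; W₃W₄ = 45·2·39 = 3510; W₄W₅ = 2·39·38 = 2964.
Length 3: W₁..W₃: k=1: 0+2700+29·30·2=4440; k=2: 39150+0+29·45·2=41760 → min 4440 | W₂..W₄: k=2: 0+3510+30·45·39=56160; k=3: 2700+0+30·2·39=5040 → min 5040 | W₃..W₅: k=3: 0+2964+45·2·38=6384; k=4: 3510+0+45·39·38=70200 → min 6384.
Length 4: W₁..W₄: k=1: 0+5040+29·30·39=38970; k=2: 39150+3510+29·45·39=93555; k=3: 4440+0+29·2·39=6702 → min 6702 | W₂..W₅: k=2: 0+6384+30·45·38=57684; k=3: 2700+2964+30·2·38=7944; k=4: 5040+0+30·39·38=49500 → min 7944.
Length 5: W₁..W₅: k=1: 0+7944+29·30·38=41004; k=2: 39150+6384+29·45·38=95124; k=3: 4440+2964+29·2·38=9608; k=4: 6702+0+29·39·38=49680 → min 9608.
Optimal order: ((W₁ (W₂ W₃)) (W₄ W₅)) with cost 9608.

9608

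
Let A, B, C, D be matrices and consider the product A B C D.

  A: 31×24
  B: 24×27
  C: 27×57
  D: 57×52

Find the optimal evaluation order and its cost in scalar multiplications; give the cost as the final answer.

143640

Adjacent pairs: AB = 31·24·27 = 20088; BC = 24·27·57 = 36936; CD = 27·57·52 = 80028.
Length 3: A..C: k=1: 0+36936+31·24·57=79344; k=2: 20088+0+31·27·57=67797 → min 67797 | B..D: k=2: 0+80028+24·27·52=113724; k=3: 36936+0+24·57·52=108072 → min 108072.
Length 4: A..D: k=1: 0+108072+31·24·52=146760; k=2: 20088+80028+31·27·52=143640; k=3: 67797+0+31·57·52=159681 → min 143640.
Optimal parenthesization: ((A B) (C D)) with cost 143640.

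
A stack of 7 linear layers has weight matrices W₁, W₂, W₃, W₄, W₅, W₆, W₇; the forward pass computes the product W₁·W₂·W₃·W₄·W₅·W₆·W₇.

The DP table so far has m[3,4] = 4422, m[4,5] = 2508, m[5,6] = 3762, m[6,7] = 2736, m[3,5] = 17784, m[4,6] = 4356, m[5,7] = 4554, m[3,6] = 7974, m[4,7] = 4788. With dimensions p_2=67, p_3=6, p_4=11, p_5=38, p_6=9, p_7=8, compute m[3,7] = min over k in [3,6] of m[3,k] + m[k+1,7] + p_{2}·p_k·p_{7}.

8004

m[3,7] = min over k∈[3,6] of m[3,k]+m[k+1,7]+p_{2}·p_k·p_{7}.
k=3: 0 + 4788 + 67·6·8 = 8004; k=4: 4422 + 4554 + 67·11·8 = 14872; k=5: 17784 + 2736 + 67·38·8 = 40888; k=6: 7974 + 0 + 67·9·8 = 12798.
Minimum: 8004 at k=3.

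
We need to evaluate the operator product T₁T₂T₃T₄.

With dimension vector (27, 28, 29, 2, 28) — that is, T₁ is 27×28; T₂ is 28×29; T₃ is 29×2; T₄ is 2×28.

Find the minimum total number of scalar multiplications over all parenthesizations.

Adjacent pairs: T₁T₂ = 27·28·29 = 21924; T₂T₃ = 28·29·2 = 1624; T₃T₄ = 29·2·28 = 1624.
Length 3: T₁..T₃: k=1: 0+1624+27·28·2=3136; k=2: 21924+0+27·29·2=23490 → min 3136 | T₂..T₄: k=2: 0+1624+28·29·28=24360; k=3: 1624+0+28·2·28=3192 → min 3192.
Length 4: T₁..T₄: k=1: 0+3192+27·28·28=24360; k=2: 21924+1624+27·29·28=45472; k=3: 3136+0+27·2·28=4648 → min 4648.
Optimal order: ((T₁(T₂T₃))T₄) with cost 4648.

4648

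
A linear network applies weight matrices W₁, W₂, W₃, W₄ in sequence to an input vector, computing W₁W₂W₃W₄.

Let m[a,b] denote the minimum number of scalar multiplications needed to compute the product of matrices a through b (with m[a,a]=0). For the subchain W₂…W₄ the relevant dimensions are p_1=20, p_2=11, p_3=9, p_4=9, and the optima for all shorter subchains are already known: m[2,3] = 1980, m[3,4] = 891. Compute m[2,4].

2871

m[2,4] = min over k∈[2,3] of m[2,k]+m[k+1,4]+p_{1}·p_k·p_{4}.
k=2: 0 + 891 + 20·11·9 = 2871; k=3: 1980 + 0 + 20·9·9 = 3600.
Minimum: 2871 at k=2.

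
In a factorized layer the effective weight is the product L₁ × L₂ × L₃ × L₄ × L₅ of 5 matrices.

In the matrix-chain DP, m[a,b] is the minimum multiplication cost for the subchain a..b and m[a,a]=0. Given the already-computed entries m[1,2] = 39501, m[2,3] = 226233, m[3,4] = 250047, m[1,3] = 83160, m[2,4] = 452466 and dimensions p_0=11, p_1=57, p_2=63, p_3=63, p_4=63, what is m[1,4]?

m[1,4] = min over k∈[1,3] of m[1,k]+m[k+1,4]+p_{0}·p_k·p_{4}.
k=1: 0 + 452466 + 11·57·63 = 491967; k=2: 39501 + 250047 + 11·63·63 = 333207; k=3: 83160 + 0 + 11·63·63 = 126819.
Minimum: 126819 at k=3.

126819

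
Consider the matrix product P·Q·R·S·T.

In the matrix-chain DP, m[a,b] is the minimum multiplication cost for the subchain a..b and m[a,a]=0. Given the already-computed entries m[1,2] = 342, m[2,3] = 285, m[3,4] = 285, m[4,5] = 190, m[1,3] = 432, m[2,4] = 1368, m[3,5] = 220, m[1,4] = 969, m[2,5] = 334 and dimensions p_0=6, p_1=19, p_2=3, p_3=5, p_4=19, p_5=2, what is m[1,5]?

562

m[1,5] = min over k∈[1,4] of m[1,k]+m[k+1,5]+p_{0}·p_k·p_{5}.
k=1: 0 + 334 + 6·19·2 = 562; k=2: 342 + 220 + 6·3·2 = 598; k=3: 432 + 190 + 6·5·2 = 682; k=4: 969 + 0 + 6·19·2 = 1197.
Minimum: 562 at k=1.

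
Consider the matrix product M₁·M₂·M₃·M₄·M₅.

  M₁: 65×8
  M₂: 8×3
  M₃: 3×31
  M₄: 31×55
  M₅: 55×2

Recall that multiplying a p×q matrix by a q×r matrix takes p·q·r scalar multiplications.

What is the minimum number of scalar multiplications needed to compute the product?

4684

Adjacent pairs: M₁M₂ = 65·8·3 = 1560; M₂M₃ = 8·3·31 = 744; M₃M₄ = 3·31·55 = 5115; M₄M₅ = 31·55·2 = 3410.
Length 3: M₁..M₃: k=1: 0+744+65·8·31=16864; k=2: 1560+0+65·3·31=7605 → min 7605 | M₂..M₄: k=2: 0+5115+8·3·55=6435; k=3: 744+0+8·31·55=14384 → min 6435 | M₃..M₅: k=3: 0+3410+3·31·2=3596; k=4: 5115+0+3·55·2=5445 → min 3596.
Length 4: M₁..M₄: k=1: 0+6435+65·8·55=35035; k=2: 1560+5115+65·3·55=17400; k=3: 7605+0+65·31·55=118430 → min 17400 | M₂..M₅: k=2: 0+3596+8·3·2=3644; k=3: 744+3410+8·31·2=4650; k=4: 6435+0+8·55·2=7315 → min 3644.
Length 5: M₁..M₅: k=1: 0+3644+65·8·2=4684; k=2: 1560+3596+65·3·2=5546; k=3: 7605+3410+65·31·2=15045; k=4: 17400+0+65·55·2=24550 → min 4684.
Optimal order: (M₁·(M₂·(M₃·(M₄·M₅)))) with cost 4684.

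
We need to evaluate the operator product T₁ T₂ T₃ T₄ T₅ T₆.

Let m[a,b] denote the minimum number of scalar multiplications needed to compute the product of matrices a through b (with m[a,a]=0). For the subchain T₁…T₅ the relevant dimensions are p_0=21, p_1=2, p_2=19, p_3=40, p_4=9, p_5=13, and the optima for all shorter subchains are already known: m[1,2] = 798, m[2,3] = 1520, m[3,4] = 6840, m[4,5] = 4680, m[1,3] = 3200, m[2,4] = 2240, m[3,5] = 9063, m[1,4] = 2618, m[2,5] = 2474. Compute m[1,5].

3020

m[1,5] = min over k∈[1,4] of m[1,k]+m[k+1,5]+p_{0}·p_k·p_{5}.
k=1: 0 + 2474 + 21·2·13 = 3020; k=2: 798 + 9063 + 21·19·13 = 15048; k=3: 3200 + 4680 + 21·40·13 = 18800; k=4: 2618 + 0 + 21·9·13 = 5075.
Minimum: 3020 at k=1.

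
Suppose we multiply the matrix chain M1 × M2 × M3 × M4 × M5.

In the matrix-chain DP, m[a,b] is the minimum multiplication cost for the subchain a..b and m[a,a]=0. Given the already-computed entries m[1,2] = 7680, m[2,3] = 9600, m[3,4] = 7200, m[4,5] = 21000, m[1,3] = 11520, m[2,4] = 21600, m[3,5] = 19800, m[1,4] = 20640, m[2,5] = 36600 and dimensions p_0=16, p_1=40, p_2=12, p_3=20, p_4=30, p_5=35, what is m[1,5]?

34200

m[1,5] = min over k∈[1,4] of m[1,k]+m[k+1,5]+p_{0}·p_k·p_{5}.
k=1: 0 + 36600 + 16·40·35 = 59000; k=2: 7680 + 19800 + 16·12·35 = 34200; k=3: 11520 + 21000 + 16·20·35 = 43720; k=4: 20640 + 0 + 16·30·35 = 37440.
Minimum: 34200 at k=2.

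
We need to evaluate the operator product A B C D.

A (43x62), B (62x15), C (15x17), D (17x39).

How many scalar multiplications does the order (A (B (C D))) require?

(C D): 15×17 by 17×39 → 15×39, cost 15·17·39 = 9945
(B (C D)): 62×15 by 15×39 → 62×39, cost 62·15·39 = 36270; cumulative 46215
(A (B (C D))): 43×62 by 62×39 → 43×39, cost 43·62·39 = 103974; cumulative 150189
Total: 150189 scalar multiplications.

150189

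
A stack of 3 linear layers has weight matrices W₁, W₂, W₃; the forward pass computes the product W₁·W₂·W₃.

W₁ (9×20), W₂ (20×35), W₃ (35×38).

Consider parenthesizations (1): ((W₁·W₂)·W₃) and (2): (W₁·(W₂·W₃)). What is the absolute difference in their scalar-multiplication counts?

Order (1) = ((W₁·W₂)·W₃): (W₁·W₂): 9×20 by 20×35 → 9×35, cost 9·20·35 = 6300; ((W₁·W₂)·W₃): 9×35 by 35×38 → 9×38, cost 9·35·38 = 11970; cumulative 18270. Total 18270.
Order (2) = (W₁·(W₂·W₃)): (W₂·W₃): 20×35 by 35×38 → 20×38, cost 20·35·38 = 26600; (W₁·(W₂·W₃)): 9×20 by 20×38 → 9×38, cost 9·20·38 = 6840; cumulative 33440. Total 33440.
Difference: |18270 − 33440| = 15170.

15170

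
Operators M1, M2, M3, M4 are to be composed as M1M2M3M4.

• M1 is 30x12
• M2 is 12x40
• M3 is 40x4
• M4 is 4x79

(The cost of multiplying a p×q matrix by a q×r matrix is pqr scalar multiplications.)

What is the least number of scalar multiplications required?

12840

Adjacent pairs: M1M2 = 30·12·40 = 14400; M2M3 = 12·40·4 = 1920; M3M4 = 40·4·79 = 12640.
Length 3: M1..M3: k=1: 0+1920+30·12·4=3360; k=2: 14400+0+30·40·4=19200 → min 3360 | M2..M4: k=2: 0+12640+12·40·79=50560; k=3: 1920+0+12·4·79=5712 → min 5712.
Length 4: M1..M4: k=1: 0+5712+30·12·79=34152; k=2: 14400+12640+30·40·79=121840; k=3: 3360+0+30·4·79=12840 → min 12840.
Optimal order: ((M1(M2M3))M4) with cost 12840.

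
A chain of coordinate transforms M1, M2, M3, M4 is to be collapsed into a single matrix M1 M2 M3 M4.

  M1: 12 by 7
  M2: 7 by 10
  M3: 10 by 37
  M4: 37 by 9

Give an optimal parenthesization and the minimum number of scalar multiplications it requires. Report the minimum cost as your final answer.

4716

Adjacent pairs: M1M2 = 12·7·10 = 840; M2M3 = 7·10·37 = 2590; M3M4 = 10·37·9 = 3330.
Length 3: M1..M3: k=1: 0+2590+12·7·37=5698; k=2: 840+0+12·10·37=5280 → min 5280 | M2..M4: k=2: 0+3330+7·10·9=3960; k=3: 2590+0+7·37·9=4921 → min 3960.
Length 4: M1..M4: k=1: 0+3960+12·7·9=4716; k=2: 840+3330+12·10·9=5250; k=3: 5280+0+12·37·9=9276 → min 4716.
Optimal parenthesization: (M1 (M2 (M3 M4))) with cost 4716.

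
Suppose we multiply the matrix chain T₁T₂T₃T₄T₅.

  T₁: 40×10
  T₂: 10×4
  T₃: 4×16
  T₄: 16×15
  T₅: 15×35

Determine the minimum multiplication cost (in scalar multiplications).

10260

Adjacent pairs: T₁T₂ = 40·10·4 = 1600; T₂T₃ = 10·4·16 = 640; T₃T₄ = 4·16·15 = 960; T₄T₅ = 16·15·35 = 8400.
Length 3: T₁..T₃: k=1: 0+640+40·10·16=7040; k=2: 1600+0+40·4·16=4160 → min 4160 | T₂..T₄: k=2: 0+960+10·4·15=1560; k=3: 640+0+10·16·15=3040 → min 1560 | T₃..T₅: k=3: 0+8400+4·16·35=10640; k=4: 960+0+4·15·35=3060 → min 3060.
Length 4: T₁..T₄: k=1: 0+1560+40·10·15=7560; k=2: 1600+960+40·4·15=4960; k=3: 4160+0+40·16·15=13760 → min 4960 | T₂..T₅: k=2: 0+3060+10·4·35=4460; k=3: 640+8400+10·16·35=14640; k=4: 1560+0+10·15·35=6810 → min 4460.
Length 5: T₁..T₅: k=1: 0+4460+40·10·35=18460; k=2: 1600+3060+40·4·35=10260; k=3: 4160+8400+40·16·35=34960; k=4: 4960+0+40·15·35=25960 → min 10260.
Optimal order: ((T₁T₂)((T₃T₄)T₅)) with cost 10260.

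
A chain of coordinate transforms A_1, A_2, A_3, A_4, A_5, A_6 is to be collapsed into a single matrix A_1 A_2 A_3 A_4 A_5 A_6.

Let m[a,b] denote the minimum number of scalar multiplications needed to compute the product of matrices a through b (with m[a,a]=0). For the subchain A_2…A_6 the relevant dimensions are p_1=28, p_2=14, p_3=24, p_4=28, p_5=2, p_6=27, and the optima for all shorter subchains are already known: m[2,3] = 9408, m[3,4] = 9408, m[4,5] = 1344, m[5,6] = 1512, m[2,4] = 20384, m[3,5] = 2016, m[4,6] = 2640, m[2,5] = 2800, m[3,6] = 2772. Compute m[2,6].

m[2,6] = min over k∈[2,5] of m[2,k]+m[k+1,6]+p_{1}·p_k·p_{6}.
k=2: 0 + 2772 + 28·14·27 = 13356; k=3: 9408 + 2640 + 28·24·27 = 30192; k=4: 20384 + 1512 + 28·28·27 = 43064; k=5: 2800 + 0 + 28·2·27 = 4312.
Minimum: 4312 at k=5.

4312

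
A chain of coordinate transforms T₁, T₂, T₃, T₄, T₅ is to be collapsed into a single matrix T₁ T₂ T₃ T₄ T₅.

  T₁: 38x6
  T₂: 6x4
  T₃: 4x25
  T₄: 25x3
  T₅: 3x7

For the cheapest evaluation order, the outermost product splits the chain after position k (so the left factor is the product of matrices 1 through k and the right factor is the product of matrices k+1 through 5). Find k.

Adjacent pairs: T₁T₂ = 38·6·4 = 912; T₂T₃ = 6·4·25 = 600; T₃T₄ = 4·25·3 = 300; T₄T₅ = 25·3·7 = 525.
Length 3: T₁..T₃: k=1: 0+600+38·6·25=6300; k=2: 912+0+38·4·25=4712 → min 4712 | T₂..T₄: k=2: 0+300+6·4·3=372; k=3: 600+0+6·25·3=1050 → min 372 | T₃..T₅: k=3: 0+525+4·25·7=1225; k=4: 300+0+4·3·7=384 → min 384.
Length 4: T₁..T₄: k=1: 0+372+38·6·3=1056; k=2: 912+300+38·4·3=1668; k=3: 4712+0+38·25·3=7562 → min 1056 | T₂..T₅: k=2: 0+384+6·4·7=552; k=3: 600+525+6·25·7=2175; k=4: 372+0+6·3·7=498 → min 498.
Top-level splits: k=1: (T₁..T₁)·(T₂..T₅) → 0+498+38·6·7 = 2094; k=2: (T₁..T₂)·(T₃..T₅) → 912+384+38·4·7 = 2360; k=3: (T₁..T₃)·(T₄..T₅) → 4712+525+38·25·7 = 11887; k=4: (T₁..T₄)·(T₅..T₅) → 1056+0+38·3·7 = 1854.
Best split is after T₄, i.e. k = 4.

4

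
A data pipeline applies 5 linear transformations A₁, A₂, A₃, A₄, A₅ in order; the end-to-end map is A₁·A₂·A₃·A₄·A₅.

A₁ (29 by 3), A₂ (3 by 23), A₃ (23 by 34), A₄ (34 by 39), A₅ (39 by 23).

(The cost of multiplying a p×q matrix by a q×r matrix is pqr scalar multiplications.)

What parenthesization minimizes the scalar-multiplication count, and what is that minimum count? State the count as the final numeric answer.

11016

Adjacent pairs: A₁A₂ = 29·3·23 = 2001; A₂A₃ = 3·23·34 = 2346; A₃A₄ = 23·34·39 = 30498; A₄A₅ = 34·39·23 = 30498.
Length 3: A₁..A₃: k=1: 0+2346+29·3·34=5304; k=2: 2001+0+29·23·34=24679 → min 5304 | A₂..A₄: k=2: 0+30498+3·23·39=33189; k=3: 2346+0+3·34·39=6324 → min 6324 | A₃..A₅: k=3: 0+30498+23·34·23=48484; k=4: 30498+0+23·39·23=51129 → min 48484.
Length 4: A₁..A₄: k=1: 0+6324+29·3·39=9717; k=2: 2001+30498+29·23·39=58512; k=3: 5304+0+29·34·39=43758 → min 9717 | A₂..A₅: k=2: 0+48484+3·23·23=50071; k=3: 2346+30498+3·34·23=35190; k=4: 6324+0+3·39·23=9015 → min 9015.
Length 5: A₁..A₅: k=1: 0+9015+29·3·23=11016; k=2: 2001+48484+29·23·23=65826; k=3: 5304+30498+29·34·23=58480; k=4: 9717+0+29·39·23=35730 → min 11016.
Optimal parenthesization: (A₁·(((A₂·A₃)·A₄)·A₅)) with cost 11016.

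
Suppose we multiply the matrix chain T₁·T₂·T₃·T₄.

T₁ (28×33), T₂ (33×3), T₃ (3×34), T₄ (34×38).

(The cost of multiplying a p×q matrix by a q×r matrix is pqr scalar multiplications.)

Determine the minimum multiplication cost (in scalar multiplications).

Adjacent pairs: T₁T₂ = 28·33·3 = 2772; T₂T₃ = 33·3·34 = 3366; T₃T₄ = 3·34·38 = 3876.
Length 3: T₁..T₃: k=1: 0+3366+28·33·34=34782; k=2: 2772+0+28·3·34=5628 → min 5628 | T₂..T₄: k=2: 0+3876+33·3·38=7638; k=3: 3366+0+33·34·38=46002 → min 7638.
Length 4: T₁..T₄: k=1: 0+7638+28·33·38=42750; k=2: 2772+3876+28·3·38=9840; k=3: 5628+0+28·34·38=41804 → min 9840.
Optimal order: ((T₁·T₂)·(T₃·T₄)) with cost 9840.

9840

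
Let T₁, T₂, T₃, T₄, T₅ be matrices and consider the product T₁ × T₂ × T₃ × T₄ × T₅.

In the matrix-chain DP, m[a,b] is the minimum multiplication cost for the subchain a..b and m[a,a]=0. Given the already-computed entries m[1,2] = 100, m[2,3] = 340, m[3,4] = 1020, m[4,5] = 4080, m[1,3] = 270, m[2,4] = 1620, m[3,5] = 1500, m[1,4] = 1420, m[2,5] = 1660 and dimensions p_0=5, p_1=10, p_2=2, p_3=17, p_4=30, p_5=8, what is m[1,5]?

1680

m[1,5] = min over k∈[1,4] of m[1,k]+m[k+1,5]+p_{0}·p_k·p_{5}.
k=1: 0 + 1660 + 5·10·8 = 2060; k=2: 100 + 1500 + 5·2·8 = 1680; k=3: 270 + 4080 + 5·17·8 = 5030; k=4: 1420 + 0 + 5·30·8 = 2620.
Minimum: 1680 at k=2.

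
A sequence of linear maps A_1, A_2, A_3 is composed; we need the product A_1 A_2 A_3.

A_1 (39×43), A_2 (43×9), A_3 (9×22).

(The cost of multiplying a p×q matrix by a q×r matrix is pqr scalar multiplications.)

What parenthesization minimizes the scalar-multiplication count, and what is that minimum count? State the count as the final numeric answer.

(A_1 (A_2 A_3)): cost 45408.
((A_1 A_2) A_3): cost 22815.
Optimal: ((A_1 A_2) A_3) with cost 22815.

22815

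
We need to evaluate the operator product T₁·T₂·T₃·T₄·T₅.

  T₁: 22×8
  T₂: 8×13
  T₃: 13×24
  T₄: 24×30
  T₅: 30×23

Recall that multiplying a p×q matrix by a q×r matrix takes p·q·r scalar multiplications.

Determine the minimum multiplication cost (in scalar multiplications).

Adjacent pairs: T₁T₂ = 22·8·13 = 2288; T₂T₃ = 8·13·24 = 2496; T₃T₄ = 13·24·30 = 9360; T₄T₅ = 24·30·23 = 16560.
Length 3: T₁..T₃: k=1: 0+2496+22·8·24=6720; k=2: 2288+0+22·13·24=9152 → min 6720 | T₂..T₄: k=2: 0+9360+8·13·30=12480; k=3: 2496+0+8·24·30=8256 → min 8256 | T₃..T₅: k=3: 0+16560+13·24·23=23736; k=4: 9360+0+13·30·23=18330 → min 18330.
Length 4: T₁..T₄: k=1: 0+8256+22·8·30=13536; k=2: 2288+9360+22·13·30=20228; k=3: 6720+0+22·24·30=22560 → min 13536 | T₂..T₅: k=2: 0+18330+8·13·23=20722; k=3: 2496+16560+8·24·23=23472; k=4: 8256+0+8·30·23=13776 → min 13776.
Length 5: T₁..T₅: k=1: 0+13776+22·8·23=17824; k=2: 2288+18330+22·13·23=27196; k=3: 6720+16560+22·24·23=35424; k=4: 13536+0+22·30·23=28716 → min 17824.
Optimal order: (T₁·(((T₂·T₃)·T₄)·T₅)) with cost 17824.

17824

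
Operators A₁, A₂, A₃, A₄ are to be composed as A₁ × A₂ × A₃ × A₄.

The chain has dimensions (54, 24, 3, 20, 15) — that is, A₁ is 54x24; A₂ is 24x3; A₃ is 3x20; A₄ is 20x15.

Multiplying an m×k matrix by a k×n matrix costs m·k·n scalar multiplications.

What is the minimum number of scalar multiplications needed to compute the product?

Adjacent pairs: A₁A₂ = 54·24·3 = 3888; A₂A₃ = 24·3·20 = 1440; A₃A₄ = 3·20·15 = 900.
Length 3: A₁..A₃: k=1: 0+1440+54·24·20=27360; k=2: 3888+0+54·3·20=7128 → min 7128 | A₂..A₄: k=2: 0+900+24·3·15=1980; k=3: 1440+0+24·20·15=8640 → min 1980.
Length 4: A₁..A₄: k=1: 0+1980+54·24·15=21420; k=2: 3888+900+54·3·15=7218; k=3: 7128+0+54·20·15=23328 → min 7218.
Optimal order: ((A₁ × A₂) × (A₃ × A₄)) with cost 7218.

7218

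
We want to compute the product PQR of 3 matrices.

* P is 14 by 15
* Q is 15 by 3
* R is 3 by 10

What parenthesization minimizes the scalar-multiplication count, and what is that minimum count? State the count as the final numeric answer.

(P(QR)): cost 2550.
((PQ)R): cost 1050.
Optimal: ((PQ)R) with cost 1050.

1050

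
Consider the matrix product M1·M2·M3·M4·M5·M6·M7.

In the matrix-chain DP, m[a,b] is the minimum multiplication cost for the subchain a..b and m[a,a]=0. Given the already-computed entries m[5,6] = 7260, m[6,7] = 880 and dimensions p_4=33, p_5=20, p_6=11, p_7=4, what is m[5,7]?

m[5,7] = min over k∈[5,6] of m[5,k]+m[k+1,7]+p_{4}·p_k·p_{7}.
k=5: 0 + 880 + 33·20·4 = 3520; k=6: 7260 + 0 + 33·11·4 = 8712.
Minimum: 3520 at k=5.

3520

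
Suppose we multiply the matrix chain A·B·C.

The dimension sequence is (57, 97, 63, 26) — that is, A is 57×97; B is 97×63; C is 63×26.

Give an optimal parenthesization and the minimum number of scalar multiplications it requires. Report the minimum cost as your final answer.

302640

(A·(B·C)): cost 302640.
((A·B)·C): cost 441693.
Optimal: (A·(B·C)) with cost 302640.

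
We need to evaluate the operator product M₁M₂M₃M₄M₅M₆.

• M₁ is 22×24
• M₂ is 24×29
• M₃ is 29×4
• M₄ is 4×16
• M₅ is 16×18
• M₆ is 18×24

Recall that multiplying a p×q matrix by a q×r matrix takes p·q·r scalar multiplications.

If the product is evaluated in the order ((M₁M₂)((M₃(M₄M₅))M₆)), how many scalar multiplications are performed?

46392

(M₁M₂): 22×24 by 24×29 → 22×29, cost 22·24·29 = 15312
(M₄M₅): 4×16 by 16×18 → 4×18, cost 4·16·18 = 1152
(M₃(M₄M₅)): 29×4 by 4×18 → 29×18, cost 29·4·18 = 2088; cumulative 3240
((M₃(M₄M₅))M₆): 29×18 by 18×24 → 29×24, cost 29·18·24 = 12528; cumulative 15768
((M₁M₂)((M₃(M₄M₅))M₆)): 22×29 by 29×24 → 22×24, cost 22·29·24 = 15312; cumulative 46392
Total: 46392 scalar multiplications.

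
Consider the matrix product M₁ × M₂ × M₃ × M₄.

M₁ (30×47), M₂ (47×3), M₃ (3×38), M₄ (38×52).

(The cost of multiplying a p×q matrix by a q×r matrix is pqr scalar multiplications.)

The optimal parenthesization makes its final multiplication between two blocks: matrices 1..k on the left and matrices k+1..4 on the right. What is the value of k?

2

Adjacent pairs: M₁M₂ = 30·47·3 = 4230; M₂M₃ = 47·3·38 = 5358; M₃M₄ = 3·38·52 = 5928.
Length 3: M₁..M₃: k=1: 0+5358+30·47·38=58938; k=2: 4230+0+30·3·38=7650 → min 7650 | M₂..M₄: k=2: 0+5928+47·3·52=13260; k=3: 5358+0+47·38·52=98230 → min 13260.
Top-level splits: k=1: (M₁..M₁)·(M₂..M₄) → 0+13260+30·47·52 = 86580; k=2: (M₁..M₂)·(M₃..M₄) → 4230+5928+30·3·52 = 14838; k=3: (M₁..M₃)·(M₄..M₄) → 7650+0+30·38·52 = 66930.
Best split is after M₂, i.e. k = 2.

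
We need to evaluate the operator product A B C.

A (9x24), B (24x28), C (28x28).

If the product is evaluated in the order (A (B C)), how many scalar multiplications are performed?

(B C): 24×28 by 28×28 → 24×28, cost 24·28·28 = 18816
(A (B C)): 9×24 by 24×28 → 9×28, cost 9·24·28 = 6048; cumulative 24864
Total: 24864 scalar multiplications.

24864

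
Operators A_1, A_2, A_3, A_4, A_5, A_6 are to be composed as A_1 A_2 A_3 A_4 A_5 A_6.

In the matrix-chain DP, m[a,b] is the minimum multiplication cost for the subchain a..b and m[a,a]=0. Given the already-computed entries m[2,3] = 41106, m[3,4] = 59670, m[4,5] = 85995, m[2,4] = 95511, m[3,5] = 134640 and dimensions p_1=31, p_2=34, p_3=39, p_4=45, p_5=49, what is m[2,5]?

163866

m[2,5] = min over k∈[2,4] of m[2,k]+m[k+1,5]+p_{1}·p_k·p_{5}.
k=2: 0 + 134640 + 31·34·49 = 186286; k=3: 41106 + 85995 + 31·39·49 = 186342; k=4: 95511 + 0 + 31·45·49 = 163866.
Minimum: 163866 at k=4.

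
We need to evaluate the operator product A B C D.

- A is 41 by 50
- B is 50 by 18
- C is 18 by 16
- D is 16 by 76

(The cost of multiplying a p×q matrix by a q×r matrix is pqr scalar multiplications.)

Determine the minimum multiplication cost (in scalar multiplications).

97056

Adjacent pairs: AB = 41·50·18 = 36900; BC = 50·18·16 = 14400; CD = 18·16·76 = 21888.
Length 3: A..C: k=1: 0+14400+41·50·16=47200; k=2: 36900+0+41·18·16=48708 → min 47200 | B..D: k=2: 0+21888+50·18·76=90288; k=3: 14400+0+50·16·76=75200 → min 75200.
Length 4: A..D: k=1: 0+75200+41·50·76=231000; k=2: 36900+21888+41·18·76=114876; k=3: 47200+0+41·16·76=97056 → min 97056.
Optimal order: ((A (B C)) D) with cost 97056.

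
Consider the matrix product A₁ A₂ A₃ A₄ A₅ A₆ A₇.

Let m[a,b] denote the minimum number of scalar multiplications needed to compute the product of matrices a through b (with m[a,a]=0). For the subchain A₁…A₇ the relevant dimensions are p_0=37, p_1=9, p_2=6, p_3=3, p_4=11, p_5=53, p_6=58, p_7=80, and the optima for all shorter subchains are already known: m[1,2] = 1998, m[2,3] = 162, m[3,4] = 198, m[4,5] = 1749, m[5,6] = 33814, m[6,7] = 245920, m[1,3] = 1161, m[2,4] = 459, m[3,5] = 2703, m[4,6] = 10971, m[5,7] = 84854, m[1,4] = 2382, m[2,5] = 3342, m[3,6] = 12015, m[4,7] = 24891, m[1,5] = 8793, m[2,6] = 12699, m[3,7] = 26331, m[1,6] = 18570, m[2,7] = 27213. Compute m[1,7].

34932

m[1,7] = min over k∈[1,6] of m[1,k]+m[k+1,7]+p_{0}·p_k·p_{7}.
k=1: 0 + 27213 + 37·9·80 = 53853; k=2: 1998 + 26331 + 37·6·80 = 46089; k=3: 1161 + 24891 + 37·3·80 = 34932; k=4: 2382 + 84854 + 37·11·80 = 119796; k=5: 8793 + 245920 + 37·53·80 = 411593; k=6: 18570 + 0 + 37·58·80 = 190250.
Minimum: 34932 at k=3.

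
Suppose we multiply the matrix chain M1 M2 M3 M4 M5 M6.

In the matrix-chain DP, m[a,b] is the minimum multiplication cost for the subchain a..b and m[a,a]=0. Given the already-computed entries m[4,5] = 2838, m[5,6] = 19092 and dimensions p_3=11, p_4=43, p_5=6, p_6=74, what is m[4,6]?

m[4,6] = min over k∈[4,5] of m[4,k]+m[k+1,6]+p_{3}·p_k·p_{6}.
k=4: 0 + 19092 + 11·43·74 = 54094; k=5: 2838 + 0 + 11·6·74 = 7722.
Minimum: 7722 at k=5.

7722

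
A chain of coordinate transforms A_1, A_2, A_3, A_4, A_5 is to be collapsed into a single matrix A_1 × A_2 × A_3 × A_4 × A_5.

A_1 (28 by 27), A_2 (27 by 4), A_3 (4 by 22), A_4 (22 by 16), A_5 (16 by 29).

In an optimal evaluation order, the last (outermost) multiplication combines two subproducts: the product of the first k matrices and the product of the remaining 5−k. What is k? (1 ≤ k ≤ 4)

2

Adjacent pairs: A_1A_2 = 28·27·4 = 3024; A_2A_3 = 27·4·22 = 2376; A_3A_4 = 4·22·16 = 1408; A_4A_5 = 22·16·29 = 10208.
Length 3: A_1..A_3: k=1: 0+2376+28·27·22=19008; k=2: 3024+0+28·4·22=5488 → min 5488 | A_2..A_4: k=2: 0+1408+27·4·16=3136; k=3: 2376+0+27·22·16=11880 → min 3136 | A_3..A_5: k=3: 0+10208+4·22·29=12760; k=4: 1408+0+4·16·29=3264 → min 3264.
Length 4: A_1..A_4: k=1: 0+3136+28·27·16=15232; k=2: 3024+1408+28·4·16=6224; k=3: 5488+0+28·22·16=15344 → min 6224 | A_2..A_5: k=2: 0+3264+27·4·29=6396; k=3: 2376+10208+27·22·29=29810; k=4: 3136+0+27·16·29=15664 → min 6396.
Top-level splits: k=1: (A_1..A_1)·(A_2..A_5) → 0+6396+28·27·29 = 28320; k=2: (A_1..A_2)·(A_3..A_5) → 3024+3264+28·4·29 = 9536; k=3: (A_1..A_3)·(A_4..A_5) → 5488+10208+28·22·29 = 33560; k=4: (A_1..A_4)·(A_5..A_5) → 6224+0+28·16·29 = 19216.
Best split is after A_2, i.e. k = 2.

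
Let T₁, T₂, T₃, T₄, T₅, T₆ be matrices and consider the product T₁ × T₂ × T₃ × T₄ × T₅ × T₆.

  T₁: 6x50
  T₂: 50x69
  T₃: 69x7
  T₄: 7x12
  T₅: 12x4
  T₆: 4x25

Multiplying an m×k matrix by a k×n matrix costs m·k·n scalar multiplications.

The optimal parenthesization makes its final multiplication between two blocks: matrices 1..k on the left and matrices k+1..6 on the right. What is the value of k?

5

Adjacent pairs: T₁T₂ = 6·50·69 = 20700; T₂T₃ = 50·69·7 = 24150; T₃T₄ = 69·7·12 = 5796; T₄T₅ = 7·12·4 = 336; T₅T₆ = 12·4·25 = 1200.
Length 3: T₁..T₃: k=1: 0+24150+6·50·7=26250; k=2: 20700+0+6·69·7=23598 → min 23598 | T₂..T₄: k=2: 0+5796+50·69·12=47196; k=3: 24150+0+50·7·12=28350 → min 28350 | T₃..T₅: k=3: 0+336+69·7·4=2268; k=4: 5796+0+69·12·4=9108 → min 2268 | T₄..T₆: k=4: 0+1200+7·12·25=3300; k=5: 336+0+7·4·25=1036 → min 1036.
Length 4: T₁..T₄: k=1: 0+28350+6·50·12=31950; k=2: 20700+5796+6·69·12=31464; k=3: 23598+0+6·7·12=24102 → min 24102 | T₂..T₅: k=2: 0+2268+50·69·4=16068; k=3: 24150+336+50·7·4=25886; k=4: 28350+0+50·12·4=30750 → min 16068 | T₃..T₆: k=3: 0+1036+69·7·25=13111; k=4: 5796+1200+69·12·25=27696; k=5: 2268+0+69·4·25=9168 → min 9168.
Length 5: T₁..T₅: k=1: 0+16068+6·50·4=17268; k=2: 20700+2268+6·69·4=24624; k=3: 23598+336+6·7·4=24102; k=4: 24102+0+6·12·4=24390 → min 17268 | T₂..T₆: k=2: 0+9168+50·69·25=95418; k=3: 24150+1036+50·7·25=33936; k=4: 28350+1200+50·12·25=44550; k=5: 16068+0+50·4·25=21068 → min 21068.
Top-level splits: k=1: (T₁..T₁)·(T₂..T₆) → 0+21068+6·50·25 = 28568; k=2: (T₁..T₂)·(T₃..T₆) → 20700+9168+6·69·25 = 40218; k=3: (T₁..T₃)·(T₄..T₆) → 23598+1036+6·7·25 = 25684; k=4: (T₁..T₄)·(T₅..T₆) → 24102+1200+6·12·25 = 27102; k=5: (T₁..T₅)·(T₆..T₆) → 17268+0+6·4·25 = 17868.
Best split is after T₅, i.e. k = 5.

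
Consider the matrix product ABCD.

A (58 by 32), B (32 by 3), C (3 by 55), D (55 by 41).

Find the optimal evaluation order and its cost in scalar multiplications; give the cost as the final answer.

19467

Adjacent pairs: AB = 58·32·3 = 5568; BC = 32·3·55 = 5280; CD = 3·55·41 = 6765.
Length 3: A..C: k=1: 0+5280+58·32·55=107360; k=2: 5568+0+58·3·55=15138 → min 15138 | B..D: k=2: 0+6765+32·3·41=10701; k=3: 5280+0+32·55·41=77440 → min 10701.
Length 4: A..D: k=1: 0+10701+58·32·41=86797; k=2: 5568+6765+58·3·41=19467; k=3: 15138+0+58·55·41=145928 → min 19467.
Optimal parenthesization: ((AB)(CD)) with cost 19467.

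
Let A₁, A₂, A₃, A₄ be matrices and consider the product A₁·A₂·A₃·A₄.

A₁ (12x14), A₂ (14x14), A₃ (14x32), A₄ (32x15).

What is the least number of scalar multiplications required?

11592

Adjacent pairs: A₁A₂ = 12·14·14 = 2352; A₂A₃ = 14·14·32 = 6272; A₃A₄ = 14·32·15 = 6720.
Length 3: A₁..A₃: k=1: 0+6272+12·14·32=11648; k=2: 2352+0+12·14·32=7728 → min 7728 | A₂..A₄: k=2: 0+6720+14·14·15=9660; k=3: 6272+0+14·32·15=12992 → min 9660.
Length 4: A₁..A₄: k=1: 0+9660+12·14·15=12180; k=2: 2352+6720+12·14·15=11592; k=3: 7728+0+12·32·15=13488 → min 11592.
Optimal order: ((A₁·A₂)·(A₃·A₄)) with cost 11592.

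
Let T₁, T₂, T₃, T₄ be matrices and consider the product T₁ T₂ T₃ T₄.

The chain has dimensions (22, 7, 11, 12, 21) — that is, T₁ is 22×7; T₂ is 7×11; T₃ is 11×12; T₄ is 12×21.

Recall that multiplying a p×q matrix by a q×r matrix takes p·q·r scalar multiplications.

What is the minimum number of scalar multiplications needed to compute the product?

5922

Adjacent pairs: T₁T₂ = 22·7·11 = 1694; T₂T₃ = 7·11·12 = 924; T₃T₄ = 11·12·21 = 2772.
Length 3: T₁..T₃: k=1: 0+924+22·7·12=2772; k=2: 1694+0+22·11·12=4598 → min 2772 | T₂..T₄: k=2: 0+2772+7·11·21=4389; k=3: 924+0+7·12·21=2688 → min 2688.
Length 4: T₁..T₄: k=1: 0+2688+22·7·21=5922; k=2: 1694+2772+22·11·21=9548; k=3: 2772+0+22·12·21=8316 → min 5922.
Optimal order: (T₁ ((T₂ T₃) T₄)) with cost 5922.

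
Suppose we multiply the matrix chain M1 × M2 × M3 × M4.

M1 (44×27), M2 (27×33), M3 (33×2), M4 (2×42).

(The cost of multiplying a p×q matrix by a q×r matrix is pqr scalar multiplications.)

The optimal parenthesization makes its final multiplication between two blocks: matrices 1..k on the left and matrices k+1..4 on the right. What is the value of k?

Adjacent pairs: M1M2 = 44·27·33 = 39204; M2M3 = 27·33·2 = 1782; M3M4 = 33·2·42 = 2772.
Length 3: M1..M3: k=1: 0+1782+44·27·2=4158; k=2: 39204+0+44·33·2=42108 → min 4158 | M2..M4: k=2: 0+2772+27·33·42=40194; k=3: 1782+0+27·2·42=4050 → min 4050.
Top-level splits: k=1: (M1..M1)·(M2..M4) → 0+4050+44·27·42 = 53946; k=2: (M1..M2)·(M3..M4) → 39204+2772+44·33·42 = 102960; k=3: (M1..M3)·(M4..M4) → 4158+0+44·2·42 = 7854.
Best split is after M3, i.e. k = 3.

3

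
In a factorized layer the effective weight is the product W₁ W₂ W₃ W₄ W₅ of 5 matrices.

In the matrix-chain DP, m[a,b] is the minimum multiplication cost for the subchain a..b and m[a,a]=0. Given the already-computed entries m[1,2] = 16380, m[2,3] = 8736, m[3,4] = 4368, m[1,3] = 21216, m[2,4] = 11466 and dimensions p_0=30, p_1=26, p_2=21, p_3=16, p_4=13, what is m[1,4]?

21606

m[1,4] = min over k∈[1,3] of m[1,k]+m[k+1,4]+p_{0}·p_k·p_{4}.
k=1: 0 + 11466 + 30·26·13 = 21606; k=2: 16380 + 4368 + 30·21·13 = 28938; k=3: 21216 + 0 + 30·16·13 = 27456.
Minimum: 21606 at k=1.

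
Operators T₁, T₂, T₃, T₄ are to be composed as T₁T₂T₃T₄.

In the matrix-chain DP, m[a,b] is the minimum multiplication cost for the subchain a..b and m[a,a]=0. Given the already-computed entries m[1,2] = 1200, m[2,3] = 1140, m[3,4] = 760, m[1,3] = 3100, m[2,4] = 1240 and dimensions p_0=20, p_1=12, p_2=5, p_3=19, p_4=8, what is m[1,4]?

2760

m[1,4] = min over k∈[1,3] of m[1,k]+m[k+1,4]+p_{0}·p_k·p_{4}.
k=1: 0 + 1240 + 20·12·8 = 3160; k=2: 1200 + 760 + 20·5·8 = 2760; k=3: 3100 + 0 + 20·19·8 = 6140.
Minimum: 2760 at k=2.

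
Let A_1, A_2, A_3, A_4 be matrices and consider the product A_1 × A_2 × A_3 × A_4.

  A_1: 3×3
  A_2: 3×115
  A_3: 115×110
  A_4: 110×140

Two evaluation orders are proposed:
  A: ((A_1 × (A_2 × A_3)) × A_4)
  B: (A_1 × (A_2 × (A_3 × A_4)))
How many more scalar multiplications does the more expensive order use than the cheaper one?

1735420

Order A = ((A_1 × (A_2 × A_3)) × A_4): (A_2 × A_3): 3×115 by 115×110 → 3×110, cost 3·115·110 = 37950; (A_1 × (A_2 × A_3)): 3×3 by 3×110 → 3×110, cost 3·3·110 = 990; cumulative 38940; ((A_1 × (A_2 × A_3)) × A_4): 3×110 by 110×140 → 3×140, cost 3·110·140 = 46200; cumulative 85140. Total 85140.
Order B = (A_1 × (A_2 × (A_3 × A_4))): (A_3 × A_4): 115×110 by 110×140 → 115×140, cost 115·110·140 = 1771000; (A_2 × (A_3 × A_4)): 3×115 by 115×140 → 3×140, cost 3·115·140 = 48300; cumulative 1819300; (A_1 × (A_2 × (A_3 × A_4))): 3×3 by 3×140 → 3×140, cost 3·3·140 = 1260; cumulative 1820560. Total 1820560.
Difference: |85140 − 1820560| = 1735420.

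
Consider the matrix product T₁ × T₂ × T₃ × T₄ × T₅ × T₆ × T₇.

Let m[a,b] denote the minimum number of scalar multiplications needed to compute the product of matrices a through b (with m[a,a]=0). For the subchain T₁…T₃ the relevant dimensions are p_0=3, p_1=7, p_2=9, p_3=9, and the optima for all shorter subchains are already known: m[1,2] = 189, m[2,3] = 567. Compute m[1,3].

432

m[1,3] = min over k∈[1,2] of m[1,k]+m[k+1,3]+p_{0}·p_k·p_{3}.
k=1: 0 + 567 + 3·7·9 = 756; k=2: 189 + 0 + 3·9·9 = 432.
Minimum: 432 at k=2.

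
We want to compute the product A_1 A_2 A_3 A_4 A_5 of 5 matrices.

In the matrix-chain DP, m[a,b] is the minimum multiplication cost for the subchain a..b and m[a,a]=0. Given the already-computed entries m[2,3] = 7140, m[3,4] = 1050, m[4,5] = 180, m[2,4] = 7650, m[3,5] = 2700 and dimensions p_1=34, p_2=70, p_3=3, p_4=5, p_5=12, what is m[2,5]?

8544

m[2,5] = min over k∈[2,4] of m[2,k]+m[k+1,5]+p_{1}·p_k·p_{5}.
k=2: 0 + 2700 + 34·70·12 = 31260; k=3: 7140 + 180 + 34·3·12 = 8544; k=4: 7650 + 0 + 34·5·12 = 9690.
Minimum: 8544 at k=3.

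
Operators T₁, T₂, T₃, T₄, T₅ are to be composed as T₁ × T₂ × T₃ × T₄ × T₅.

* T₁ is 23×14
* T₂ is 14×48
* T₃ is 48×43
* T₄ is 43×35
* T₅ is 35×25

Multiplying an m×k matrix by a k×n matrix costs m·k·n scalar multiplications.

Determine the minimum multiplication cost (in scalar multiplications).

70266

Adjacent pairs: T₁T₂ = 23·14·48 = 15456; T₂T₃ = 14·48·43 = 28896; T₃T₄ = 48·43·35 = 72240; T₄T₅ = 43·35·25 = 37625.
Length 3: T₁..T₃: k=1: 0+28896+23·14·43=42742; k=2: 15456+0+23·48·43=62928 → min 42742 | T₂..T₄: k=2: 0+72240+14·48·35=95760; k=3: 28896+0+14·43·35=49966 → min 49966 | T₃..T₅: k=3: 0+37625+48·43·25=89225; k=4: 72240+0+48·35·25=114240 → min 89225.
Length 4: T₁..T₄: k=1: 0+49966+23·14·35=61236; k=2: 15456+72240+23·48·35=126336; k=3: 42742+0+23·43·35=77357 → min 61236 | T₂..T₅: k=2: 0+89225+14·48·25=106025; k=3: 28896+37625+14·43·25=81571; k=4: 49966+0+14·35·25=62216 → min 62216.
Length 5: T₁..T₅: k=1: 0+62216+23·14·25=70266; k=2: 15456+89225+23·48·25=132281; k=3: 42742+37625+23·43·25=105092; k=4: 61236+0+23·35·25=81361 → min 70266.
Optimal order: (T₁ × (((T₂ × T₃) × T₄) × T₅)) with cost 70266.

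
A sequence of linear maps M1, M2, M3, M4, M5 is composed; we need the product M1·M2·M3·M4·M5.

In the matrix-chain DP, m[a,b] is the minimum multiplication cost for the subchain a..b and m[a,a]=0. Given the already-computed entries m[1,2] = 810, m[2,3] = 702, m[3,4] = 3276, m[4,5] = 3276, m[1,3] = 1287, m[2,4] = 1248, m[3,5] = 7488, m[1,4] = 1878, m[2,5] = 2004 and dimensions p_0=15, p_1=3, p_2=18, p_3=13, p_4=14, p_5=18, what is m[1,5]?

2814

m[1,5] = min over k∈[1,4] of m[1,k]+m[k+1,5]+p_{0}·p_k·p_{5}.
k=1: 0 + 2004 + 15·3·18 = 2814; k=2: 810 + 7488 + 15·18·18 = 13158; k=3: 1287 + 3276 + 15·13·18 = 8073; k=4: 1878 + 0 + 15·14·18 = 5658.
Minimum: 2814 at k=1.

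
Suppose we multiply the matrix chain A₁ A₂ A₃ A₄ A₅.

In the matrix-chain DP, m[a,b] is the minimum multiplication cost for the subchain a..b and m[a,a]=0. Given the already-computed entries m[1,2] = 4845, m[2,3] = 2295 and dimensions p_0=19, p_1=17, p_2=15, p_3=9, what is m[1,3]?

5202

m[1,3] = min over k∈[1,2] of m[1,k]+m[k+1,3]+p_{0}·p_k·p_{3}.
k=1: 0 + 2295 + 19·17·9 = 5202; k=2: 4845 + 0 + 19·15·9 = 7410.
Minimum: 5202 at k=1.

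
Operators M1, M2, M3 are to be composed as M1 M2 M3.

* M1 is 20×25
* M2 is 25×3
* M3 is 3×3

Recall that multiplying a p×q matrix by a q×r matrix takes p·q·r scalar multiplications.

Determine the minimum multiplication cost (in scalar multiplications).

1680

Order (M1 (M2 M3)): (M2 M3): 25×3 by 3×3 → 25×3, cost 25·3·3 = 225; (M1 (M2 M3)): 20×25 by 25×3 → 20×3, cost 20·25·3 = 1500; cumulative 1725. Total 1725.
Order ((M1 M2) M3): (M1 M2): 20×25 by 25×3 → 20×3, cost 20·25·3 = 1500; ((M1 M2) M3): 20×3 by 3×3 → 20×3, cost 20·3·3 = 180; cumulative 1680. Total 1680.
Minimum: 1680.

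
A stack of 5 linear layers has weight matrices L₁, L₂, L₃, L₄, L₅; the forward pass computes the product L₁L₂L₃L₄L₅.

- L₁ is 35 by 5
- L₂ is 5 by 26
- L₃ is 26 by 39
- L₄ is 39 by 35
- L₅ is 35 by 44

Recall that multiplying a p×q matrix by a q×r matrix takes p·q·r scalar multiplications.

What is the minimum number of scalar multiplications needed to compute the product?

Adjacent pairs: L₁L₂ = 35·5·26 = 4550; L₂L₃ = 5·26·39 = 5070; L₃L₄ = 26·39·35 = 35490; L₄L₅ = 39·35·44 = 60060.
Length 3: L₁..L₃: k=1: 0+5070+35·5·39=11895; k=2: 4550+0+35·26·39=40040 → min 11895 | L₂..L₄: k=2: 0+35490+5·26·35=40040; k=3: 5070+0+5·39·35=11895 → min 11895 | L₃..L₅: k=3: 0+60060+26·39·44=104676; k=4: 35490+0+26·35·44=75530 → min 75530.
Length 4: L₁..L₄: k=1: 0+11895+35·5·35=18020; k=2: 4550+35490+35·26·35=71890; k=3: 11895+0+35·39·35=59670 → min 18020 | L₂..L₅: k=2: 0+75530+5·26·44=81250; k=3: 5070+60060+5·39·44=73710; k=4: 11895+0+5·35·44=19595 → min 19595.
Length 5: L₁..L₅: k=1: 0+19595+35·5·44=27295; k=2: 4550+75530+35·26·44=120120; k=3: 11895+60060+35·39·44=132015; k=4: 18020+0+35·35·44=71920 → min 27295.
Optimal order: (L₁(((L₂L₃)L₄)L₅)) with cost 27295.

27295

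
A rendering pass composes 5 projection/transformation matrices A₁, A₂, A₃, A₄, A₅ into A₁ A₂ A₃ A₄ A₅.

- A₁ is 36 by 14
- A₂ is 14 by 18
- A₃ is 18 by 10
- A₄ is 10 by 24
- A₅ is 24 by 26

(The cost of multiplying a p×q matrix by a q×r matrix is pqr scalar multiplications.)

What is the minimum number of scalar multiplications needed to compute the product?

Adjacent pairs: A₁A₂ = 36·14·18 = 9072; A₂A₃ = 14·18·10 = 2520; A₃A₄ = 18·10·24 = 4320; A₄A₅ = 10·24·26 = 6240.
Length 3: A₁..A₃: k=1: 0+2520+36·14·10=7560; k=2: 9072+0+36·18·10=15552 → min 7560 | A₂..A₄: k=2: 0+4320+14·18·24=10368; k=3: 2520+0+14·10·24=5880 → min 5880 | A₃..A₅: k=3: 0+6240+18·10·26=10920; k=4: 4320+0+18·24·26=15552 → min 10920.
Length 4: A₁..A₄: k=1: 0+5880+36·14·24=17976; k=2: 9072+4320+36·18·24=28944; k=3: 7560+0+36·10·24=16200 → min 16200 | A₂..A₅: k=2: 0+10920+14·18·26=17472; k=3: 2520+6240+14·10·26=12400; k=4: 5880+0+14·24·26=14616 → min 12400.
Length 5: A₁..A₅: k=1: 0+12400+36·14·26=25504; k=2: 9072+10920+36·18·26=36840; k=3: 7560+6240+36·10·26=23160; k=4: 16200+0+36·24·26=38664 → min 23160.
Optimal order: ((A₁ (A₂ A₃)) (A₄ A₅)) with cost 23160.

23160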